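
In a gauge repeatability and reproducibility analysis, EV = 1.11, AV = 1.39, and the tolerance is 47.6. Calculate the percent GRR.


GRR = sqrt(EV^2 + AV^2) = sqrt(1.11^2 + 1.39^2) = 1.7788198
%GRR = GRR / tol * 100 = 1.7788198 / 47.6 * 100
%GRR = 3.7370

3.7370


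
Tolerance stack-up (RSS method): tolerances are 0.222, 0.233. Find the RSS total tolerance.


RSS = sqrt(0.222^2 + 0.233^2)
= sqrt(0.103573)
= 0.3218

0.3218


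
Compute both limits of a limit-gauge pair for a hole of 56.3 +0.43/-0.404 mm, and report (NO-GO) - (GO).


GO = nominal - lower_tol (smallest hole = maximum material condition)
GO = 56.3 - 0.404 = 55.896
NO-GO = nominal + upper_tol (largest hole = least material condition)
NO-GO = 56.3 + 0.43 = 56.73
spread = NO-GO - GO = 56.73 - 55.896 = 0.8340

0.8340


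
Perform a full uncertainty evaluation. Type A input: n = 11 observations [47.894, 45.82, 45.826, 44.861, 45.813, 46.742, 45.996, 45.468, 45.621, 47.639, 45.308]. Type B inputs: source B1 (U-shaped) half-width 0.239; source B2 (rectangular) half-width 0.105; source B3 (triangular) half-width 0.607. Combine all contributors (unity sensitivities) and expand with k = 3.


mean = (47.894 + 45.82 + 45.826 + 44.861 + 45.813 + 46.742 + 45.996 + 45.468 + 45.621 + 47.639 + 45.308) / 11 = 46.08981818
s = sqrt(sum((x - mean)^2)/(n-1)) = 0.95057307
u_A = s / sqrt(n) = 0.95057307 / sqrt(11) = 0.28660856
u_B1 = 0.239 / sqrt(2) = 0.16899852
u_B2 = 0.105 / sqrt(3) = 0.060621778
u_B3 = 0.607 / sqrt(6) = 0.24780671
uc = sqrt(0.28660856^2 + 0.16899852^2 + 0.060621778^2 + 0.24780671^2) = 0.41927095
U = k * uc = 3 * 0.41927095
U = 1.2578

1.2578


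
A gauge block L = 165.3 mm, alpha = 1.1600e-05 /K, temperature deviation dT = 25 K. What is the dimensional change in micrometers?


dL = L * alpha * dT
= 165.3 * 1.1600e-05 * 25
= 0.0479370 mm
dL_um = 0.0479370 * 1000 = 47.9370 um

47.9370


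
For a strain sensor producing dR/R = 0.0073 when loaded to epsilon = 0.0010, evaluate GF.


GF = (dR/R) / epsilon
= 0.0073 / 0.0010
= 7.3000

7.3000


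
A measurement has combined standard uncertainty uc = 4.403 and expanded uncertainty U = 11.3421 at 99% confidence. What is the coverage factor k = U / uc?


k = U / uc
k = 11.3421 / 4.403
k = 2.576

2.576


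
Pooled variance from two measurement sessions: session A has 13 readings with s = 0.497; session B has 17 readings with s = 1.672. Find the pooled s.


s_p = sqrt(((n1-1)*s1^2 + (n2-1)*s2^2) / (n1+n2-2))
numerator = (13-1)*0.497^2 + (17-1)*1.672^2 = 2.964108 + 44.729344 = 47.693452
denominator = 13 + 17 - 2 = 28
s_p^2 = 47.693452 / 28 = 1.7033376
s_p = sqrt(1.7033376) = 1.3051

1.3051


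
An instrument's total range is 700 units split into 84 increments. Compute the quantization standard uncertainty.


resolution = range / divisions
resolution = 700 / 84 = 8.3333333
u_res = resolution / (2*sqrt(3))
u_res = 8.3333333 / 3.4641016
u_res = 2.4056

2.4056


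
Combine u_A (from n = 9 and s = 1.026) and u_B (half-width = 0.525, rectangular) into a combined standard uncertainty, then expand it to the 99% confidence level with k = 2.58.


u_A = s / sqrt(n) = 1.026 / sqrt(9) = 0.342
u_B = half_width / sqrt(3) = 0.525 / sqrt(3) = 0.30310889
uc = sqrt(u_A^2 + u_B^2) = sqrt(0.342^2 + 0.30310889^2) = 0.45698906
U = k * uc = 2.58 * 0.45698906
U = 1.1790

1.1790


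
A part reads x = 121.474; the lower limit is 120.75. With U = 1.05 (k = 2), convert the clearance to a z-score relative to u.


u = U / k = 1.05 / 2 = 0.525
margin = |LSL - x| = |120.75 - 121.474| = 0.724
z = margin / u = 0.724 / 0.525
z = 1.3790

1.3790


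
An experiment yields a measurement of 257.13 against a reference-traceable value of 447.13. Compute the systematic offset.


Systematic error = measured - true
= 257.13 - 447.13
= -190.0000

-190.0000


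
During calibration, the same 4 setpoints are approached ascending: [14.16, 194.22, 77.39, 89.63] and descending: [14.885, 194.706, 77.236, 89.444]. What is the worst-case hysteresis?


|14.16 - 14.885| = 0.7250
|194.22 - 194.706| = 0.4860
|77.39 - 77.236| = 0.1540
|89.63 - 89.444| = 0.1860
hysteresis = max(diffs) = 0.7250

0.7250


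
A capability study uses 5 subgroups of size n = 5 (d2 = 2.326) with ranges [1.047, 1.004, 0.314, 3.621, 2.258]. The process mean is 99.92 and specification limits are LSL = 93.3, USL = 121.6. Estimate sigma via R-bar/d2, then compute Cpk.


R_bar = (1.047 + 1.004 + 0.314 + 3.621 + 2.258) / 5 = 1.6488
sigma = R_bar / d2 = 1.6488 / 2.326 = 0.70885641
Cp = (USL - LSL)/(6*sigma) = (121.6 - 93.3)/(6*0.70885641) = 6.6539
Cpu = (121.6 - 99.92)/(3*0.70885641) = 10.1948
Cpl = (99.92 - 93.3)/(3*0.70885641) = 3.1130
Cpk = min(Cpu, Cpl) = 3.1130

3.1130


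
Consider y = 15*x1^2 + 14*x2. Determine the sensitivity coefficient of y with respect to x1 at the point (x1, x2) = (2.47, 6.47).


y = 15*x1^2 + 14*x2
dy/dx1 = 2*15*x1
Evaluate at x1 = 2.47: c1 = 30 * 2.47
c1 = 74.1000

74.1000


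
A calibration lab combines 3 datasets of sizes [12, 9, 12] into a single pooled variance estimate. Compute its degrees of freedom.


nu = sum_i (n_i - 1)
nu = ((12 - 1) + (9 - 1) + (12 - 1))
nu = 11 + 8 + 11
nu = 30

30


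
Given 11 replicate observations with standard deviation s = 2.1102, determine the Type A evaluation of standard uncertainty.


u_A = s / sqrt(n)
u_A = 2.1102 / sqrt(11)
u_A = 2.1102 / 3.3166248
u_A = 0.6362

0.6362


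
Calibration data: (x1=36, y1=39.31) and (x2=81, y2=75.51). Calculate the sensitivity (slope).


slope = (y2 - y1) / (x2 - x1)
= (75.51 - 39.31) / (81 - 36)
= 36.2000 / 45
= 0.8044

0.8044


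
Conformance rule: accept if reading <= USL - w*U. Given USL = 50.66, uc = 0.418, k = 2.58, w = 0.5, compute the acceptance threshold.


U = k * uc = 2.58 * 0.418 = 1.07844
guard band g = w * U = 0.5 * 1.07844 = 0.53922
AL = USL - g = 50.66 - 0.53922
AL = 50.1208

50.1208


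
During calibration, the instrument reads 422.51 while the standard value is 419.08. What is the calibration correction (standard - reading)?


Correction = standard - reading
= 419.08 - 422.51
= -3.4300

-3.4300


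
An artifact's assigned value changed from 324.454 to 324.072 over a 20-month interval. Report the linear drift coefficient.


rate = (v2 - v1) / months
= (324.072 - 324.454) / 20
= -0.3820 / 20
= -0.0191

-0.0191


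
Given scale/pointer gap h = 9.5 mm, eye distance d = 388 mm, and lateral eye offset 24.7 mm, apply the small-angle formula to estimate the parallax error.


error = h * offset / d
= 9.5 * 24.7 / 388
= 0.6048

0.6048


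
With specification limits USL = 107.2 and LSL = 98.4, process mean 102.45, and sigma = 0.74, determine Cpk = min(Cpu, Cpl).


Cpu = (USL - mean) / (3*sigma) = (107.2 - 102.45) / (3*0.74) = 2.1396
Cpl = (mean - LSL) / (3*sigma) = (102.45 - 98.4) / (3*0.74) = 1.8243
Cpk = min(Cpu, Cpl) = 1.8243

1.8243


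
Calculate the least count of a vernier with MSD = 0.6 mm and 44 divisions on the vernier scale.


LC = MSD / n_div
= 0.6 / 44
= 0.0136

0.0136


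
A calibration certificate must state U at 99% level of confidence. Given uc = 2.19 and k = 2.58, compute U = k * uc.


U = k * uc
U = 2.58 * 2.19
U = 5.6502

5.6502


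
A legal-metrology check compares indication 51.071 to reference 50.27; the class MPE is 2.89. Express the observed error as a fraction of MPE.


e = indication - reference = 51.071 - 50.27 = 0.8010
|e| = 0.8010
ratio = |e| / MPE = 0.8010 / 2.89
ratio = 0.2772

0.2772


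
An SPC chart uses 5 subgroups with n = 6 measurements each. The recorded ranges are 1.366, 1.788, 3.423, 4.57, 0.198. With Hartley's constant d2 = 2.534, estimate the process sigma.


R_bar = (1.366 + 1.788 + 3.423 + 4.57 + 0.198) / 5
R_bar = 11.345 / 5 = 2.269
sigma_hat = R_bar / d2 = 2.269 / 2.534 = 0.8954

0.8954


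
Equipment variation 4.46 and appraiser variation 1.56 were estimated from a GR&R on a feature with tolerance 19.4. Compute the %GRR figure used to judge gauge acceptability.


GRR = sqrt(EV^2 + AV^2) = sqrt(4.46^2 + 1.56^2) = 4.724955
%GRR = GRR / tol * 100 = 4.724955 / 19.4 * 100
%GRR = 24.3554

24.3554


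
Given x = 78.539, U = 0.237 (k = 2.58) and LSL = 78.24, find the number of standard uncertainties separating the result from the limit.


u = U / k = 0.237 / 2.58 = 0.091860465
margin = |LSL - x| = |78.24 - 78.539| = 0.299
z = margin / u = 0.299 / 0.091860465
z = 3.2549

3.2549


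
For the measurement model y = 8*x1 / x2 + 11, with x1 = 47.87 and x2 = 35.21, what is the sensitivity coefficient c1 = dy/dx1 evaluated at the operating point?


y = 8*x1 / x2 + 11
dy/dx1 = 8/x2
Evaluate at x2 = 35.21: c1 = 8 / 35.21
c1 = 0.2272

0.2272


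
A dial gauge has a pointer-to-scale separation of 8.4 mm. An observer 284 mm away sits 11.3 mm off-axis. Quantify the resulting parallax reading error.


error = h * offset / d
= 8.4 * 11.3 / 284
= 0.3342

0.3342


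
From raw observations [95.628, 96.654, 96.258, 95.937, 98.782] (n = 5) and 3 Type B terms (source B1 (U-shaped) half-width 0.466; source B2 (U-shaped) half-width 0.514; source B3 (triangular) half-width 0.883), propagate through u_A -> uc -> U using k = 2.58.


mean = (95.628 + 96.654 + 96.258 + 95.937 + 98.782) / 5 = 96.6518
s = sqrt(sum((x - mean)^2)/(n-1)) = 1.2501941
u_A = s / sqrt(n) = 1.2501941 / sqrt(5) = 0.5591038
u_B1 = 0.466 / sqrt(2) = 0.32951176
u_B2 = 0.514 / sqrt(2) = 0.36345289
u_B3 = 0.883 / sqrt(6) = 0.36048324
uc = sqrt(0.5591038^2 + 0.32951176^2 + 0.36345289^2 + 0.36048324^2) = 0.82657197
U = k * uc = 2.58 * 0.82657197
U = 2.1326

2.1326


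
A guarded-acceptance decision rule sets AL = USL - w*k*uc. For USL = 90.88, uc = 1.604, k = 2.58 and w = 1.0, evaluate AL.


U = k * uc = 2.58 * 1.604 = 4.13832
guard band g = w * U = 1.0 * 4.13832 = 4.13832
AL = USL - g = 90.88 - 4.13832
AL = 86.7417

86.7417


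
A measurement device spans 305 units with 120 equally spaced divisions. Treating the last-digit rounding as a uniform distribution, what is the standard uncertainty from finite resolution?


resolution = range / divisions
resolution = 305 / 120 = 2.5416667
u_res = resolution / (2*sqrt(3))
u_res = 2.5416667 / 3.4641016
u_res = 0.7337

0.7337


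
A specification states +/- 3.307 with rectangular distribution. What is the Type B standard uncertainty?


u_B = half_width / sqrt(3)
u_B = 3.307 / 1.7320508
u_B = 1.9093

1.9093


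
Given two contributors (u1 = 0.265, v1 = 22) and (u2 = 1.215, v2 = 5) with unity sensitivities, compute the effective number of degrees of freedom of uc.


uc = sqrt(u1^2 + u2^2) = sqrt(0.265^2 + 1.215^2) = 1.2435634
v_eff = uc^4 / (u1^4/v1 + u2^4/v2)
= 1.2435634^4 / (0.265^4/22 + 1.215^4/5)
= 2.3915074 / 0.43607221
v_eff = 5.4842

5.4842


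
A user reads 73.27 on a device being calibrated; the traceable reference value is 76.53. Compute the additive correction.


Correction = standard - reading
= 76.53 - 73.27
= 3.2600

3.2600


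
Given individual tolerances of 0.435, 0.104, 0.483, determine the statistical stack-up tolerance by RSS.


RSS = sqrt(0.435^2 + 0.104^2 + 0.483^2)
= sqrt(0.43333)
= 0.6583

0.6583


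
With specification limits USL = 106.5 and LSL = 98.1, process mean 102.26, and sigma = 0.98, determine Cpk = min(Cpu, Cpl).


Cpu = (USL - mean) / (3*sigma) = (106.5 - 102.26) / (3*0.98) = 1.4422
Cpl = (mean - LSL) / (3*sigma) = (102.26 - 98.1) / (3*0.98) = 1.4150
Cpk = min(Cpu, Cpl) = 1.4150

1.4150


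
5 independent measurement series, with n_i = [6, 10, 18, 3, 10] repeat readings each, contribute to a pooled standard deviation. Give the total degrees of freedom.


nu = sum_i (n_i - 1)
nu = ((6 - 1) + (10 - 1) + (18 - 1) + (3 - 1) + (10 - 1))
nu = 5 + 9 + 17 + 2 + 9
nu = 42

42


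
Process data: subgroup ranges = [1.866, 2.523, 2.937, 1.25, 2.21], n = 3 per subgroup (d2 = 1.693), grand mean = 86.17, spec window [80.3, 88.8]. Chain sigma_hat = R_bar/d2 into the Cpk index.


R_bar = (1.866 + 2.523 + 2.937 + 1.25 + 2.21) / 5 = 2.1572
sigma = R_bar / d2 = 2.1572 / 1.693 = 1.2741878
Cp = (USL - LSL)/(6*sigma) = (88.8 - 80.3)/(6*1.2741878) = 1.1118
Cpu = (88.8 - 86.17)/(3*1.2741878) = 0.6880
Cpl = (86.17 - 80.3)/(3*1.2741878) = 1.5356
Cpk = min(Cpu, Cpl) = 0.6880

0.6880


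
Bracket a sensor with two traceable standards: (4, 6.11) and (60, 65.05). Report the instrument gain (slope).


slope = (y2 - y1) / (x2 - x1)
= (65.05 - 6.11) / (60 - 4)
= 58.9400 / 56
= 1.0525

1.0525


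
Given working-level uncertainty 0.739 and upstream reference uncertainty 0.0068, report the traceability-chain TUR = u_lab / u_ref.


TUR = u_lab / u_ref
= 0.739 / 0.0068
= 108.6765

108.6765


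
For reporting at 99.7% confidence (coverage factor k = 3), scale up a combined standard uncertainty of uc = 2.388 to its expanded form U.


U = k * uc
U = 3 * 2.388
U = 7.1640

7.1640


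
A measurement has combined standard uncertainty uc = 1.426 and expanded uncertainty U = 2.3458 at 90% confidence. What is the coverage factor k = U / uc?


k = U / uc
k = 2.3458 / 1.426
k = 1.645

1.645


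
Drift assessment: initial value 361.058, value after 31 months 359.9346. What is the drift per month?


rate = (v2 - v1) / months
= (359.9346 - 361.058) / 31
= -1.1234 / 31
= -0.0362

-0.0362


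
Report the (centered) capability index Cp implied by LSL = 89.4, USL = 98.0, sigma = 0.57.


Cp = (USL - LSL) / (6 * sigma)
= (98.0 - 89.4) / (6 * 0.57)
= 8.6000 / 3.4200
= 2.5146

2.5146


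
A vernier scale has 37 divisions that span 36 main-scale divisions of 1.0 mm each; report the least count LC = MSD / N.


LC = MSD / n_div
= 1.0 / 37
= 0.0270

0.0270


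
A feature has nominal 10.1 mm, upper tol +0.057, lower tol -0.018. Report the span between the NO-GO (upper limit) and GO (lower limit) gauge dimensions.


GO = nominal - lower_tol (smallest hole = maximum material condition)
GO = 10.1 - 0.018 = 10.082
NO-GO = nominal + upper_tol (largest hole = least material condition)
NO-GO = 10.1 + 0.057 = 10.157
spread = NO-GO - GO = 10.157 - 10.082 = 0.0750

0.0750


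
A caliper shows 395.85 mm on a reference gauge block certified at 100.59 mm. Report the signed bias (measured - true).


Systematic error = measured - true
= 395.85 - 100.59
= 295.2600

295.2600


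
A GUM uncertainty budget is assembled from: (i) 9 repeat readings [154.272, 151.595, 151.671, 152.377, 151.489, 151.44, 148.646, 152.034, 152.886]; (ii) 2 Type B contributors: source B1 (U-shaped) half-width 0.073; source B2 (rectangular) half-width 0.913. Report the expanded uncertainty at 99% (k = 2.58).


mean = (154.272 + 151.595 + 151.671 + 152.377 + 151.489 + 151.44 + 148.646 + 152.034 + 152.886) / 9 = 151.8233333
s = sqrt(sum((x - mean)^2)/(n-1)) = 1.4960643
u_A = s / sqrt(n) = 1.4960643 / sqrt(9) = 0.4986881
u_B1 = 0.073 / sqrt(2) = 0.051618795
u_B2 = 0.913 / sqrt(3) = 0.5271208
uc = sqrt(0.4986881^2 + 0.051618795^2 + 0.5271208^2) = 0.72746867
U = k * uc = 2.58 * 0.72746867
U = 1.8769

1.8769


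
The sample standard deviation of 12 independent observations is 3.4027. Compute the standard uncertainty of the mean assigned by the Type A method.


u_A = s / sqrt(n)
u_A = 3.4027 / sqrt(12)
u_A = 3.4027 / 3.4641016
u_A = 0.9823

0.9823


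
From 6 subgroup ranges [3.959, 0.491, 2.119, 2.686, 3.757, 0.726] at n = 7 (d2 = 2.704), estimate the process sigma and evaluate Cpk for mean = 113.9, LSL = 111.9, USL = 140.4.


R_bar = (3.959 + 0.491 + 2.119 + 2.686 + 3.757 + 0.726) / 6 = 2.2896667
sigma = R_bar / d2 = 2.2896667 / 2.704 = 0.84677023
Cp = (USL - LSL)/(6*sigma) = (140.4 - 111.9)/(6*0.84677023) = 5.6096
Cpu = (140.4 - 113.9)/(3*0.84677023) = 10.4318
Cpl = (113.9 - 111.9)/(3*0.84677023) = 0.7873
Cpk = min(Cpu, Cpl) = 0.7873

0.7873


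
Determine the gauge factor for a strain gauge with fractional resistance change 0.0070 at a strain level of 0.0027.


GF = (dR/R) / epsilon
= 0.0070 / 0.0027
= 2.5926

2.5926


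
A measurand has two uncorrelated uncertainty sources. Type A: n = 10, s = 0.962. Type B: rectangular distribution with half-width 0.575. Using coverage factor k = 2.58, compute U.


u_A = s / sqrt(n) = 0.962 / sqrt(10) = 0.30421111
u_B = half_width / sqrt(3) = 0.575 / sqrt(3) = 0.3319764
uc = sqrt(u_A^2 + u_B^2) = sqrt(0.30421111^2 + 0.3319764^2) = 0.45028072
U = k * uc = 2.58 * 0.45028072
U = 1.1617

1.1617


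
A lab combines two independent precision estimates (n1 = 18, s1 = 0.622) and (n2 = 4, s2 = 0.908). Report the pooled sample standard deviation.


s_p = sqrt(((n1-1)*s1^2 + (n2-1)*s2^2) / (n1+n2-2))
numerator = (18-1)*0.622^2 + (4-1)*0.908^2 = 6.577028 + 2.473392 = 9.05042
denominator = 18 + 4 - 2 = 20
s_p^2 = 9.05042 / 20 = 0.452521
s_p = sqrt(0.452521) = 0.6727

0.6727


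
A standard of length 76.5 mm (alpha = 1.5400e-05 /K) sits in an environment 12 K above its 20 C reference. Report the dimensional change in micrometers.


dL = L * alpha * dT
= 76.5 * 1.5400e-05 * 12
= 0.0141372 mm
dL_um = 0.0141372 * 1000 = 14.1372 um

14.1372


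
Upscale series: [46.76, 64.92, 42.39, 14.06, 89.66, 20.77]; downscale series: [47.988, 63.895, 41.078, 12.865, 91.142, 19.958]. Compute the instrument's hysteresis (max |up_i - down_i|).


|46.76 - 47.988| = 1.2280
|64.92 - 63.895| = 1.0250
|42.39 - 41.078| = 1.3120
|14.06 - 12.865| = 1.1950
|89.66 - 91.142| = 1.4820
|20.77 - 19.958| = 0.8120
hysteresis = max(diffs) = 1.4820

1.4820


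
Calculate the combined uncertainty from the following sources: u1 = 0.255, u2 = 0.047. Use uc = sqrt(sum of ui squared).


uc = sqrt(0.255^2 + 0.047^2)
uc = sqrt(0.067234)
uc = 0.2593

0.2593


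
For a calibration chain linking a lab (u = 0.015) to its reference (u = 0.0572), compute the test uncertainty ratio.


TUR = u_lab / u_ref
= 0.015 / 0.0572
= 0.2622

0.2622


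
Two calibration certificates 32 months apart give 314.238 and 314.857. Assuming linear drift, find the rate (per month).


rate = (v2 - v1) / months
= (314.857 - 314.238) / 32
= 0.6190 / 32
= 0.0193

0.0193


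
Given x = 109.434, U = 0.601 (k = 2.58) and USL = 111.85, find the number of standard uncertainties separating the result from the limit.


u = U / k = 0.601 / 2.58 = 0.23294574
margin = |USL - x| = |111.85 - 109.434| = 2.416
z = margin / u = 2.416 / 0.23294574
z = 10.3715

10.3715


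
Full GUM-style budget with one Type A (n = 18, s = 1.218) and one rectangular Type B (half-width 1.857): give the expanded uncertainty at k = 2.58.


u_A = s / sqrt(n) = 1.218 / sqrt(18) = 0.28708535
u_B = half_width / sqrt(3) = 1.857 / sqrt(3) = 1.0721394
uc = sqrt(u_A^2 + u_B^2) = sqrt(0.28708535^2 + 1.0721394^2) = 1.1099103
U = k * uc = 2.58 * 1.1099103
U = 2.8636

2.8636


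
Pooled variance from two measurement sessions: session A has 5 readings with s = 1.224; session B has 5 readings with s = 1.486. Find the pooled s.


s_p = sqrt(((n1-1)*s1^2 + (n2-1)*s2^2) / (n1+n2-2))
numerator = (5-1)*1.224^2 + (5-1)*1.486^2 = 5.992704 + 8.832784 = 14.825488
denominator = 5 + 5 - 2 = 8
s_p^2 = 14.825488 / 8 = 1.853186
s_p = sqrt(1.853186) = 1.3613

1.3613


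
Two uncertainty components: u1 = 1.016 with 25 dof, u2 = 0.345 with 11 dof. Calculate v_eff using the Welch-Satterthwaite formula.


uc = sqrt(u1^2 + u2^2) = sqrt(1.016^2 + 0.345^2) = 1.0729776
v_eff = uc^4 / (u1^4/v1 + u2^4/v2)
= 1.0729776^4 / (1.016^4/25 + 0.345^4/11)
= 1.3254478 / 0.043910003
v_eff = 30.1856

30.1856


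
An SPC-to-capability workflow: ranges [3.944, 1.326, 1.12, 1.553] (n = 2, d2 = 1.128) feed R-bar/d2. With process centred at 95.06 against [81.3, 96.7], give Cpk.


R_bar = (3.944 + 1.326 + 1.12 + 1.553) / 4 = 1.98575
sigma = R_bar / d2 = 1.98575 / 1.128 = 1.7604167
Cp = (USL - LSL)/(6*sigma) = (96.7 - 81.3)/(6*1.7604167) = 1.4580
Cpu = (96.7 - 95.06)/(3*1.7604167) = 0.3105
Cpl = (95.06 - 81.3)/(3*1.7604167) = 2.6054
Cpk = min(Cpu, Cpl) = 0.3105

0.3105


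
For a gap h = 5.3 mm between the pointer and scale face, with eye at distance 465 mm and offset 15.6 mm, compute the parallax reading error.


error = h * offset / d
= 5.3 * 15.6 / 465
= 0.1778

0.1778


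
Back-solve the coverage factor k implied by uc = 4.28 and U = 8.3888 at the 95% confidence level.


k = U / uc
k = 8.3888 / 4.28
k = 1.96

1.96


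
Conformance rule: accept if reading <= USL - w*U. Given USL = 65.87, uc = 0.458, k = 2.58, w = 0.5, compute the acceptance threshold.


U = k * uc = 2.58 * 0.458 = 1.18164
guard band g = w * U = 0.5 * 1.18164 = 0.59082
AL = USL - g = 65.87 - 0.59082
AL = 65.2792

65.2792


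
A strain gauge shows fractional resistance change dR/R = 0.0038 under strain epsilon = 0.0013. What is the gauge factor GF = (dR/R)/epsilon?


GF = (dR/R) / epsilon
= 0.0038 / 0.0013
= 2.9231

2.9231


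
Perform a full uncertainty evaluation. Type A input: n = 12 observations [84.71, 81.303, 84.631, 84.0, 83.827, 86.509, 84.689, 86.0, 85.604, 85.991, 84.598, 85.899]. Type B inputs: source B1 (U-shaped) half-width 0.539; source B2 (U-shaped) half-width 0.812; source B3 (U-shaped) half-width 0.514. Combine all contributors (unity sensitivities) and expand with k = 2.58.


mean = (84.71 + 81.303 + 84.631 + 84.0 + 83.827 + 86.509 + 84.689 + 86.0 + 85.604 + 85.991 + 84.598 + 85.899) / 12 = 84.81341667
s = sqrt(sum((x - mean)^2)/(n-1)) = 1.3992447
u_A = s / sqrt(n) = 1.3992447 / sqrt(12) = 0.40392715
u_B1 = 0.539 / sqrt(2) = 0.38113056
u_B2 = 0.812 / sqrt(2) = 0.57417071
u_B3 = 0.514 / sqrt(2) = 0.36345289
uc = sqrt(0.40392715^2 + 0.38113056^2 + 0.57417071^2 + 0.36345289^2) = 0.87760336
U = k * uc = 2.58 * 0.87760336
U = 2.2642

2.2642


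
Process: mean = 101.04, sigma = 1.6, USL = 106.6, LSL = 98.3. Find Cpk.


Cpu = (USL - mean) / (3*sigma) = (106.6 - 101.04) / (3*1.6) = 1.1583
Cpl = (mean - LSL) / (3*sigma) = (101.04 - 98.3) / (3*1.6) = 0.5708
Cpk = min(Cpu, Cpl) = 0.5708

0.5708


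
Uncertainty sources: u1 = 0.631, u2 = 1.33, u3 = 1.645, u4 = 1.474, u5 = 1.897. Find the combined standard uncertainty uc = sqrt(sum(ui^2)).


uc = sqrt(0.631^2 + 1.33^2 + 1.645^2 + 1.474^2 + 1.897^2)
uc = sqrt(10.644371)
uc = 3.2626

3.2626


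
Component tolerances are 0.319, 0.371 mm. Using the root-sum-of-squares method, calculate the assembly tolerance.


RSS = sqrt(0.319^2 + 0.371^2)
= sqrt(0.239402)
= 0.4893

0.4893


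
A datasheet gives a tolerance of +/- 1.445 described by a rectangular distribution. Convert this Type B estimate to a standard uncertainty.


u_B = half_width / sqrt(3)
u_B = 1.445 / 1.7320508
u_B = 0.8343

0.8343


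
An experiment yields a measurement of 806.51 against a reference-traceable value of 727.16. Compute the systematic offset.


Systematic error = measured - true
= 806.51 - 727.16
= 79.3500

79.3500


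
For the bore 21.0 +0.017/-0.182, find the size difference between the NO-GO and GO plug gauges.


GO = nominal - lower_tol (smallest hole = maximum material condition)
GO = 21.0 - 0.182 = 20.818
NO-GO = nominal + upper_tol (largest hole = least material condition)
NO-GO = 21.0 + 0.017 = 21.017
spread = NO-GO - GO = 21.017 - 20.818 = 0.1990

0.1990


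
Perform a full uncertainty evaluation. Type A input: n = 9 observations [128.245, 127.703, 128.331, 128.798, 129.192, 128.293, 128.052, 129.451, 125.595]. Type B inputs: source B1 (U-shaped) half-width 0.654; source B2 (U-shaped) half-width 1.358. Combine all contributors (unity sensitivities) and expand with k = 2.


mean = (128.245 + 127.703 + 128.331 + 128.798 + 129.192 + 128.293 + 128.052 + 129.451 + 125.595) / 9 = 128.1844444
s = sqrt(sum((x - mean)^2)/(n-1)) = 1.1173218
u_A = s / sqrt(n) = 1.1173218 / sqrt(9) = 0.3724406
u_B1 = 0.654 / sqrt(2) = 0.46244783
u_B2 = 1.358 / sqrt(2) = 0.96025101
uc = sqrt(0.3724406^2 + 0.46244783^2 + 0.96025101^2) = 1.1290049
U = k * uc = 2 * 1.1290049
U = 2.2580

2.2580


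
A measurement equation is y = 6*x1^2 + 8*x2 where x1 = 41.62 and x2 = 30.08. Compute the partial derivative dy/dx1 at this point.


y = 6*x1^2 + 8*x2
dy/dx1 = 2*6*x1
Evaluate at x1 = 41.62: c1 = 12 * 41.62
c1 = 499.4400

499.4400


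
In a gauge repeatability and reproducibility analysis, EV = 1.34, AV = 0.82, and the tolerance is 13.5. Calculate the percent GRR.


GRR = sqrt(EV^2 + AV^2) = sqrt(1.34^2 + 0.82^2) = 1.570987
%GRR = GRR / tol * 100 = 1.570987 / 13.5 * 100
%GRR = 11.6369

11.6369


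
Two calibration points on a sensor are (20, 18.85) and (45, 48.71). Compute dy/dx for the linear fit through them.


slope = (y2 - y1) / (x2 - x1)
= (48.71 - 18.85) / (45 - 20)
= 29.8600 / 25
= 1.1944

1.1944


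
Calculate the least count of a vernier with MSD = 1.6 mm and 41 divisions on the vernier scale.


LC = MSD / n_div
= 1.6 / 41
= 0.0390

0.0390


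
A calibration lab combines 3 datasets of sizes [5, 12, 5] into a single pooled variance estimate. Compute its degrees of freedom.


nu = sum_i (n_i - 1)
nu = ((5 - 1) + (12 - 1) + (5 - 1))
nu = 4 + 11 + 4
nu = 19

19


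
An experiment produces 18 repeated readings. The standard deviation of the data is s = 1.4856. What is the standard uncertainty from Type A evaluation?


u_A = s / sqrt(n)
u_A = 1.4856 / sqrt(18)
u_A = 1.4856 / 4.2426407
u_A = 0.3502

0.3502


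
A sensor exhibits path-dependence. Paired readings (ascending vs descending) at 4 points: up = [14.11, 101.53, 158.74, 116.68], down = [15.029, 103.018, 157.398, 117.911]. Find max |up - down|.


|14.11 - 15.029| = 0.9190
|101.53 - 103.018| = 1.4880
|158.74 - 157.398| = 1.3420
|116.68 - 117.911| = 1.2310
hysteresis = max(diffs) = 1.4880

1.4880


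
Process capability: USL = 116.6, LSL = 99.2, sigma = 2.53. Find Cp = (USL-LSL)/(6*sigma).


Cp = (USL - LSL) / (6 * sigma)
= (116.6 - 99.2) / (6 * 2.53)
= 17.4000 / 15.1800
= 1.1462

1.1462


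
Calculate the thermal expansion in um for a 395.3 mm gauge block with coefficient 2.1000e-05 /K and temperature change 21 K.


dL = L * alpha * dT
= 395.3 * 2.1000e-05 * 21
= 0.1743273 mm
dL_um = 0.1743273 * 1000 = 174.3273 um

174.3273


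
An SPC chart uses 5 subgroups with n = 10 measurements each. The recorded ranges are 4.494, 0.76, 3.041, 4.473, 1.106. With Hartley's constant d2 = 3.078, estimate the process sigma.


R_bar = (4.494 + 0.76 + 3.041 + 4.473 + 1.106) / 5
R_bar = 13.874 / 5 = 2.7748
sigma_hat = R_bar / d2 = 2.7748 / 3.078 = 0.9015

0.9015


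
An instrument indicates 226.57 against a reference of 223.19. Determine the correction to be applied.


Correction = standard - reading
= 223.19 - 226.57
= -3.3800

-3.3800


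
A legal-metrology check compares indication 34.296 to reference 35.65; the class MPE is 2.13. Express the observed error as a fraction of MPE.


e = indication - reference = 34.296 - 35.65 = -1.3540
|e| = 1.3540
ratio = |e| / MPE = 1.3540 / 2.13
ratio = 0.6357

0.6357


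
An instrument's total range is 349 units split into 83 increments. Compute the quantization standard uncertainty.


resolution = range / divisions
resolution = 349 / 83 = 4.2048193
u_res = resolution / (2*sqrt(3))
u_res = 4.2048193 / 3.4641016
u_res = 1.2138

1.2138


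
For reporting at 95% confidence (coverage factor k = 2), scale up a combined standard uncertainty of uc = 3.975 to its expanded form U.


U = k * uc
U = 2 * 3.975
U = 7.9500

7.9500


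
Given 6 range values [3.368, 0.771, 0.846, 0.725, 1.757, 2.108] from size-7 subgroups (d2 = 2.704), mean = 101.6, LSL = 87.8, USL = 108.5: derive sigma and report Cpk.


R_bar = (3.368 + 0.771 + 0.846 + 0.725 + 1.757 + 2.108) / 6 = 1.5958333
sigma = R_bar / d2 = 1.5958333 / 2.704 = 0.59017504
Cp = (USL - LSL)/(6*sigma) = (108.5 - 87.8)/(6*0.59017504) = 5.8457
Cpu = (108.5 - 101.6)/(3*0.59017504) = 3.8971
Cpl = (101.6 - 87.8)/(3*0.59017504) = 7.7943
Cpk = min(Cpu, Cpl) = 3.8971

3.8971


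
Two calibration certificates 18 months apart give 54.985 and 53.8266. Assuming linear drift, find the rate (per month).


rate = (v2 - v1) / months
= (53.8266 - 54.985) / 18
= -1.1584 / 18
= -0.0644

-0.0644


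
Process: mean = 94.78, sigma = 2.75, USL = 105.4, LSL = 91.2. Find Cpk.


Cpu = (USL - mean) / (3*sigma) = (105.4 - 94.78) / (3*2.75) = 1.2873
Cpl = (mean - LSL) / (3*sigma) = (94.78 - 91.2) / (3*2.75) = 0.4339
Cpk = min(Cpu, Cpl) = 0.4339

0.4339


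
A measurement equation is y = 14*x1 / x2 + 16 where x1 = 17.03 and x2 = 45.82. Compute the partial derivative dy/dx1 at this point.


y = 14*x1 / x2 + 16
dy/dx1 = 14/x2
Evaluate at x2 = 45.82: c1 = 14 / 45.82
c1 = 0.3055

0.3055


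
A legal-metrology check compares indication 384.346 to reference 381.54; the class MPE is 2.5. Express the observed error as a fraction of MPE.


e = indication - reference = 384.346 - 381.54 = 2.8060
|e| = 2.8060
ratio = |e| / MPE = 2.8060 / 2.5
ratio = 1.1224

1.1224


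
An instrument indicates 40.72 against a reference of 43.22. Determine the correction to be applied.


Correction = standard - reading
= 43.22 - 40.72
= 2.5000

2.5000


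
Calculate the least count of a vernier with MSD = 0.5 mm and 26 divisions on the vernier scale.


LC = MSD / n_div
= 0.5 / 26
= 0.0192

0.0192


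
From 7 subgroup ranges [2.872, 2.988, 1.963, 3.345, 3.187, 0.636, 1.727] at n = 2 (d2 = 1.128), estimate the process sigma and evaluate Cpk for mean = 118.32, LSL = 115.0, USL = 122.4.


R_bar = (2.872 + 2.988 + 1.963 + 3.345 + 3.187 + 0.636 + 1.727) / 7 = 2.3882857
sigma = R_bar / d2 = 2.3882857 / 1.128 = 2.1172746
Cp = (USL - LSL)/(6*sigma) = (122.4 - 115.0)/(6*2.1172746) = 0.5825
Cpu = (122.4 - 118.32)/(3*2.1172746) = 0.6423
Cpl = (118.32 - 115.0)/(3*2.1172746) = 0.5227
Cpk = min(Cpu, Cpl) = 0.5227

0.5227


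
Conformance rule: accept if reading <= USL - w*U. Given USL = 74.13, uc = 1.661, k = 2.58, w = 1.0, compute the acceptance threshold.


U = k * uc = 2.58 * 1.661 = 4.28538
guard band g = w * U = 1.0 * 4.28538 = 4.28538
AL = USL - g = 74.13 - 4.28538
AL = 69.8446

69.8446


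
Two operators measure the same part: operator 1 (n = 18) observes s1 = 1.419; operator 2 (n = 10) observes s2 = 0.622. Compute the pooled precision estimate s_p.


s_p = sqrt(((n1-1)*s1^2 + (n2-1)*s2^2) / (n1+n2-2))
numerator = (18-1)*1.419^2 + (10-1)*0.622^2 = 34.230537 + 3.481956 = 37.712493
denominator = 18 + 10 - 2 = 26
s_p^2 = 37.712493 / 26 = 1.4504805
s_p = sqrt(1.4504805) = 1.2044

1.2044


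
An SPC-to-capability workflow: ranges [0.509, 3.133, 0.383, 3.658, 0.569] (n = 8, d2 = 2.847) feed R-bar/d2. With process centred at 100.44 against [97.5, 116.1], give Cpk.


R_bar = (0.509 + 3.133 + 0.383 + 3.658 + 0.569) / 5 = 1.6504
sigma = R_bar / d2 = 1.6504 / 2.847 = 0.57969793
Cp = (USL - LSL)/(6*sigma) = (116.1 - 97.5)/(6*0.57969793) = 5.3476
Cpu = (116.1 - 100.44)/(3*0.57969793) = 9.0047
Cpl = (100.44 - 97.5)/(3*0.57969793) = 1.6905
Cpk = min(Cpu, Cpl) = 1.6905

1.6905


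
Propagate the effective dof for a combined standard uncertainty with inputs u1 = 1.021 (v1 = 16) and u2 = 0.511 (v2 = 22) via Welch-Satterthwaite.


uc = sqrt(u1^2 + u2^2) = sqrt(1.021^2 + 0.511^2) = 1.1417364
v_eff = uc^4 / (u1^4/v1 + u2^4/v2)
= 1.1417364^4 / (1.021^4/16 + 0.511^4/22)
= 1.6992739 / 0.071016983
v_eff = 23.9277

23.9277


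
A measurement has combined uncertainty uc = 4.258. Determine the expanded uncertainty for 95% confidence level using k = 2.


U = k * uc
U = 2 * 4.258
U = 8.5160

8.5160


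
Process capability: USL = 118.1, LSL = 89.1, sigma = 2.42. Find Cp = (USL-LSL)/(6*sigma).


Cp = (USL - LSL) / (6 * sigma)
= (118.1 - 89.1) / (6 * 2.42)
= 29.0000 / 14.5200
= 1.9972

1.9972


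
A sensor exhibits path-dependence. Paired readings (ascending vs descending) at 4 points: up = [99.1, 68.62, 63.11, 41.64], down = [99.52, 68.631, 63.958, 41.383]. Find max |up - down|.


|99.1 - 99.52| = 0.4200
|68.62 - 68.631| = 0.0110
|63.11 - 63.958| = 0.8480
|41.64 - 41.383| = 0.2570
hysteresis = max(diffs) = 0.8480

0.8480


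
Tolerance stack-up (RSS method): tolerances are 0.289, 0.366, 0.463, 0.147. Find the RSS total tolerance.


RSS = sqrt(0.289^2 + 0.366^2 + 0.463^2 + 0.147^2)
= sqrt(0.453455)
= 0.6734

0.6734


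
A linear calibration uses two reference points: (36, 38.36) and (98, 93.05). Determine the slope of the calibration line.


slope = (y2 - y1) / (x2 - x1)
= (93.05 - 38.36) / (98 - 36)
= 54.6900 / 62
= 0.8821

0.8821


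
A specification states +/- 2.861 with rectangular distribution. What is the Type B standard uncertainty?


u_B = half_width / sqrt(3)
u_B = 2.861 / 1.7320508
u_B = 1.6518

1.6518


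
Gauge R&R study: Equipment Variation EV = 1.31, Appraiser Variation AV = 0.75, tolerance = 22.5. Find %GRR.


GRR = sqrt(EV^2 + AV^2) = sqrt(1.31^2 + 0.75^2) = 1.5095032
%GRR = GRR / tol * 100 = 1.5095032 / 22.5 * 100
%GRR = 6.7089

6.7089


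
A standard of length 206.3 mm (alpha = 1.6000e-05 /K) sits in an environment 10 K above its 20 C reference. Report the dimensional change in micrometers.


dL = L * alpha * dT
= 206.3 * 1.6000e-05 * 10
= 0.0330080 mm
dL_um = 0.0330080 * 1000 = 33.0080 um

33.0080


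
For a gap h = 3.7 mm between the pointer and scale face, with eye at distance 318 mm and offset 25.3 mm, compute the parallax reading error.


error = h * offset / d
= 3.7 * 25.3 / 318
= 0.2944

0.2944


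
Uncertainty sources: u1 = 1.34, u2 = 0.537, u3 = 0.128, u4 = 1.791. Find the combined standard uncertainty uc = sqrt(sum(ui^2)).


uc = sqrt(1.34^2 + 0.537^2 + 0.128^2 + 1.791^2)
uc = sqrt(5.308034)
uc = 2.3039

2.3039


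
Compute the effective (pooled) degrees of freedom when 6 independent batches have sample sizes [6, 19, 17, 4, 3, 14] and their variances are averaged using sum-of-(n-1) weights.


nu = sum_i (n_i - 1)
nu = ((6 - 1) + (19 - 1) + (17 - 1) + (4 - 1) + (3 - 1) + (14 - 1))
nu = 5 + 18 + 16 + 3 + 2 + 13
nu = 57

57


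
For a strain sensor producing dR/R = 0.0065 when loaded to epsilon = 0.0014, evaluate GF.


GF = (dR/R) / epsilon
= 0.0065 / 0.0014
= 4.6429

4.6429


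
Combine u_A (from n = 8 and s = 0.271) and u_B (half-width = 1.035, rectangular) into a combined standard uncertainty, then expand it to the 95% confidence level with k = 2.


u_A = s / sqrt(n) = 0.271 / sqrt(8) = 0.095812969
u_B = half_width / sqrt(3) = 1.035 / sqrt(3) = 0.59755753
uc = sqrt(u_A^2 + u_B^2) = sqrt(0.095812969^2 + 0.59755753^2) = 0.60519016
U = k * uc = 2 * 0.60519016
U = 1.2104

1.2104


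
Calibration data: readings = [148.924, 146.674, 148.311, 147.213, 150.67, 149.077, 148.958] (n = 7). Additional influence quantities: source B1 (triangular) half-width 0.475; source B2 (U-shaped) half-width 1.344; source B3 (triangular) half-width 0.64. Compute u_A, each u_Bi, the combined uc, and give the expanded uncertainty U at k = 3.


mean = (148.924 + 146.674 + 148.311 + 147.213 + 150.67 + 149.077 + 148.958) / 7 = 148.5467143
s = sqrt(sum((x - mean)^2)/(n-1)) = 1.319246
u_A = s / sqrt(n) = 1.319246 / sqrt(7) = 0.49862812
u_B1 = 0.475 / sqrt(6) = 0.19391794
u_B2 = 1.344 / sqrt(2) = 0.95035151
u_B3 = 0.64 / sqrt(6) = 0.26127891
uc = sqrt(0.49862812^2 + 0.19391794^2 + 0.95035151^2 + 0.26127891^2) = 1.1214584
U = k * uc = 3 * 1.1214584
U = 3.3644

3.3644


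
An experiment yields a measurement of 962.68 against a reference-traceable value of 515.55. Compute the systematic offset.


Systematic error = measured - true
= 962.68 - 515.55
= 447.1300

447.1300


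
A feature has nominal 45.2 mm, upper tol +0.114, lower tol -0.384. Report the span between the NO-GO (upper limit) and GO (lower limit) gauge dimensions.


GO = nominal - lower_tol (smallest hole = maximum material condition)
GO = 45.2 - 0.384 = 44.816
NO-GO = nominal + upper_tol (largest hole = least material condition)
NO-GO = 45.2 + 0.114 = 45.314
spread = NO-GO - GO = 45.314 - 44.816 = 0.4980

0.4980


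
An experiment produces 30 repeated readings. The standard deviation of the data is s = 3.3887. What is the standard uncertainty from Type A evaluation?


u_A = s / sqrt(n)
u_A = 3.3887 / sqrt(30)
u_A = 3.3887 / 5.4772256
u_A = 0.6187

0.6187


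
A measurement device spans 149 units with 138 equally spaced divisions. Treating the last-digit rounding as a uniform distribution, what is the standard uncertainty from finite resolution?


resolution = range / divisions
resolution = 149 / 138 = 1.0797101
u_res = resolution / (2*sqrt(3))
u_res = 1.0797101 / 3.4641016
u_res = 0.3117

0.3117


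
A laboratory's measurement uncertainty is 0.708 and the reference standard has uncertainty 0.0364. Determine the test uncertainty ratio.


TUR = u_lab / u_ref
= 0.708 / 0.0364
= 19.4505

19.4505


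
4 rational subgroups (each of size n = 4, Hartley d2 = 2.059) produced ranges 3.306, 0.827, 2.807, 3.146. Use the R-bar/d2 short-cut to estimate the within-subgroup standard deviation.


R_bar = (3.306 + 0.827 + 2.807 + 3.146) / 4
R_bar = 10.086 / 4 = 2.5215
sigma_hat = R_bar / d2 = 2.5215 / 2.059 = 1.2246

1.2246


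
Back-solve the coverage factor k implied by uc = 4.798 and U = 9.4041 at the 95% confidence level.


k = U / uc
k = 9.4041 / 4.798
k = 1.96

1.96


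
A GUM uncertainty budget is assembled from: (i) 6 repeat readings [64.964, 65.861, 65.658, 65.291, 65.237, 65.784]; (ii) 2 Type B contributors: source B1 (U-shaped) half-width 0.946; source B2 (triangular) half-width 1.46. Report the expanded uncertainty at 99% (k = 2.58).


mean = (64.964 + 65.861 + 65.658 + 65.291 + 65.237 + 65.784) / 6 = 65.46583333
s = sqrt(sum((x - mean)^2)/(n-1)) = 0.35470631
u_A = s / sqrt(n) = 0.35470631 / sqrt(6) = 0.14480824
u_B1 = 0.946 / sqrt(2) = 0.66892302
u_B2 = 1.46 / sqrt(6) = 0.5960425
uc = sqrt(0.14480824^2 + 0.66892302^2 + 0.5960425^2) = 0.90757594
U = k * uc = 2.58 * 0.90757594
U = 2.3415

2.3415


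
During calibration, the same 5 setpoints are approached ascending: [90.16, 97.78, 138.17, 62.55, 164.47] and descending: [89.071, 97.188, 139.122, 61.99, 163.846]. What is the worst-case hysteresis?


|90.16 - 89.071| = 1.0890
|97.78 - 97.188| = 0.5920
|138.17 - 139.122| = 0.9520
|62.55 - 61.99| = 0.5600
|164.47 - 163.846| = 0.6240
hysteresis = max(diffs) = 1.0890

1.0890


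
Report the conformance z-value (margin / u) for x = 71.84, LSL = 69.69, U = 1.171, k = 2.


u = U / k = 1.171 / 2 = 0.5855
margin = |LSL - x| = |69.69 - 71.84| = 2.15
z = margin / u = 2.15 / 0.5855
z = 3.6721

3.6721


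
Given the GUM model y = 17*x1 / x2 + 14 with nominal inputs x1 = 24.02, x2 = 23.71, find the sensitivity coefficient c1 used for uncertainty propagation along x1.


y = 17*x1 / x2 + 14
dy/dx1 = 17/x2
Evaluate at x2 = 23.71: c1 = 17 / 23.71
c1 = 0.7170

0.7170


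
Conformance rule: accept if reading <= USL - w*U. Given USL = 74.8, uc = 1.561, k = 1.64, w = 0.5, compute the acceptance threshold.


U = k * uc = 1.64 * 1.561 = 2.56004
guard band g = w * U = 0.5 * 2.56004 = 1.28002
AL = USL - g = 74.8 - 1.28002
AL = 73.5200

73.5200


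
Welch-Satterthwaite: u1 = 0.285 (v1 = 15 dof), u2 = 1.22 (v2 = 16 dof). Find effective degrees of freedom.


uc = sqrt(u1^2 + u2^2) = sqrt(0.285^2 + 1.22^2) = 1.2528468
v_eff = uc^4 / (u1^4/v1 + u2^4/v2)
= 1.2528468^4 / (0.285^4/15 + 1.22^4/16)
= 2.463723 / 0.13889824
v_eff = 17.7376

17.7376


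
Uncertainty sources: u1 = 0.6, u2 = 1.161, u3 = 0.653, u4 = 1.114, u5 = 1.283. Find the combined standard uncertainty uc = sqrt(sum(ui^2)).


uc = sqrt(0.6^2 + 1.161^2 + 0.653^2 + 1.114^2 + 1.283^2)
uc = sqrt(5.021415)
uc = 2.2409

2.2409


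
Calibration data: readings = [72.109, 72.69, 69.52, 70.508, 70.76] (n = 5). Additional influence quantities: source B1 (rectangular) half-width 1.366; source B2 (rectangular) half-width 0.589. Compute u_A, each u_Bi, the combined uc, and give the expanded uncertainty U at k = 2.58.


mean = (72.109 + 72.69 + 69.52 + 70.508 + 70.76) / 5 = 71.1174
s = sqrt(sum((x - mean)^2)/(n-1)) = 1.275454
u_A = s / sqrt(n) = 1.275454 / sqrt(5) = 0.57040037
u_B1 = 1.366 / sqrt(3) = 0.78866047
u_B2 = 0.589 / sqrt(3) = 0.34005931
uc = sqrt(0.57040037^2 + 0.78866047^2 + 0.34005931^2) = 1.0310103
U = k * uc = 2.58 * 1.0310103
U = 2.6600

2.6600
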